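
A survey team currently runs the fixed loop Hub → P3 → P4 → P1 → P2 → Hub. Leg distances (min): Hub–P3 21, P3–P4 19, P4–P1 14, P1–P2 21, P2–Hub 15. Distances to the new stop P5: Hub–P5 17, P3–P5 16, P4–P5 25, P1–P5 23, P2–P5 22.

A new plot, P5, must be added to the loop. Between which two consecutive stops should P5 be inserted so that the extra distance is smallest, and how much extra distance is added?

Insertion cost between consecutive stops i–j is d(i,P5) + d(P5,j) − d(i,j):
  between Hub and P3: 17 + 16 − 21 = 12
  between P3 and P4: 16 + 25 − 19 = 22
  between P4 and P1: 25 + 23 − 14 = 34
  between P1 and P2: 23 + 22 − 21 = 24
  between P2 and Hub: 22 + 17 − 15 = 24
Cheapest insertion is between Hub and P3, adding 12.
New total = 90 + 12 = 102.

Minimum extra distance: 12 min, inserting P5 between Hub and P3.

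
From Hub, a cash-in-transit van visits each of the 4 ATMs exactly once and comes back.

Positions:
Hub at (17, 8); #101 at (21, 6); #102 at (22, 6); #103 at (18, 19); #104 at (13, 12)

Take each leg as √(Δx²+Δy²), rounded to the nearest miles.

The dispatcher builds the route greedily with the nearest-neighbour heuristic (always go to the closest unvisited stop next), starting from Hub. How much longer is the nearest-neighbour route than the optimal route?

From Hub: #101=4, #102=5, #104=6, #103=11 → choose #101 (4).
From #101: #102=1, #104=10, #103=13 → choose #102 (1).
From #102: #104=11, #103=14 → choose #104 (11).
From #104: #103=9 → choose #103 (9).
NN route Hub → #101 → #102 → #104 → #103 → Hub costs 36.
Optimal: Hub → #101 → #102 → #103 → #104 → Hub costs 34 (by enumerating all 12 distinct tours).
Excess = 36 − 34 = 2.

Excess over optimum: 2 miles.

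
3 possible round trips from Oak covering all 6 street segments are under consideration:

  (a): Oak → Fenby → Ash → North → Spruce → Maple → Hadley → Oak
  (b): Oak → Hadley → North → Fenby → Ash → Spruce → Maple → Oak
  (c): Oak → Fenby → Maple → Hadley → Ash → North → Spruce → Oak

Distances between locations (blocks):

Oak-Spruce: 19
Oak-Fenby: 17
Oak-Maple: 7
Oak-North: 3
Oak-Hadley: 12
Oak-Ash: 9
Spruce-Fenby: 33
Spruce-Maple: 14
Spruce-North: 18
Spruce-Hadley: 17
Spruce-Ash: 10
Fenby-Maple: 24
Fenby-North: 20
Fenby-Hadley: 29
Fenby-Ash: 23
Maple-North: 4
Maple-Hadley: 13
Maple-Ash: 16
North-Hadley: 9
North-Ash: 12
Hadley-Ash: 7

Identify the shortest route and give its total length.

(a): 17 + 23 + 12 + 18 + 14 + 13 + 12 = 109
(b): 12 + 9 + 20 + 23 + 10 + 14 + 7 = 95
(c): 17 + 24 + 13 + 7 + 12 + 18 + 19 = 110

95 blocks — (b) is the shortest.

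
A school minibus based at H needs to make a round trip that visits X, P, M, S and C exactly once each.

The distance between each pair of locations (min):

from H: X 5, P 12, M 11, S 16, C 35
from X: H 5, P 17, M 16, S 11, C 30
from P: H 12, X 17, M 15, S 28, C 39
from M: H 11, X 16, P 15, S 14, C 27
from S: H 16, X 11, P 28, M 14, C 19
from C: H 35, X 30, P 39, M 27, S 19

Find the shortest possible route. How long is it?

H→X→P→M→S→C→H: 5+17+15+14+19+35 = 105
H→X→P→M→C→S→H: 5+17+15+27+19+16 = 99
H→X→P→S→M→C→H: 5+17+28+14+27+35 = 126
H→X→P→S→C→M→H: 5+17+28+19+27+11 = 107
H→X→P→C→M→S→H: 5+17+39+27+14+16 = 118
H→X→P→C→S→M→H: 5+17+39+19+14+11 = 105
H→X→M→P→S→C→H: 5+16+15+28+19+35 = 118
H→X→M→P→C→S→H: 5+16+15+39+19+16 = 110
H→X→M→S→P→C→H: 5+16+14+28+39+35 = 137
H→X→M→S→C→P→H: 5+16+14+19+39+12 = 105
H→X→M→C→P→S→H: 5+16+27+39+28+16 = 131
H→X→M→C→S→P→H: 5+16+27+19+28+12 = 107
H→X→S→P→M→C→H: 5+11+28+15+27+35 = 121
H→X→S→P→C→M→H: 5+11+28+39+27+11 = 121
… (46 more)
H→X→S→C→M→P→H: 5+11+19+27+15+12 = 89  ← best
The minimum is 89.
One optimal route: H → X → S → C → M → P → H (or its reverse).

89 min — the shortest possible round trip.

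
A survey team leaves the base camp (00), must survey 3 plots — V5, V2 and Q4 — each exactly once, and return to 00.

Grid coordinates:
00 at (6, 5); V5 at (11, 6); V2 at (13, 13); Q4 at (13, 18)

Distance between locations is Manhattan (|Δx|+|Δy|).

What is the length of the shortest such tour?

40 — the shortest possible round trip.

00-V5-V2-Q4-00: 6+9+5+20 = 40
00-V5-Q4-V2-00: 6+14+5+15 = 40
00-V2-V5-Q4-00: 15+9+14+20 = 58
The minimum is 40.
One optimal route: 00 → V5 → V2 → Q4 → 00 (or its reverse).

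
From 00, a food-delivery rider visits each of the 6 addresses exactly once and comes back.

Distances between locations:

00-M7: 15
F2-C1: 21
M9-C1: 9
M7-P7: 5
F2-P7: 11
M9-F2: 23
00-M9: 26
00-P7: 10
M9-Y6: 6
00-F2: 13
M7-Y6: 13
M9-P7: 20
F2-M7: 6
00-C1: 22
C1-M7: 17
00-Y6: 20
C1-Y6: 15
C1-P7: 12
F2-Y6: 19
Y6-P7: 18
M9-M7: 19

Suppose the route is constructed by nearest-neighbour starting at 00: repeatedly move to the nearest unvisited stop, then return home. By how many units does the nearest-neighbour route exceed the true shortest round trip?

8 longer than the optimal tour.

From 00: P7=10, F2=13, M7=15, Y6=20, C1=22, M9=26 → choose P7 (10).
From P7: M7=5, F2=11, C1=12, Y6=18, M9=20 → choose M7 (5).
From M7: F2=6, Y6=13, C1=17, M9=19 → choose F2 (6).
From F2: Y6=19, C1=21, M9=23 → choose Y6 (19).
From Y6: M9=6, C1=15 → choose M9 (6).
From M9: C1=9 → choose C1 (9).
NN route 00 → P7 → M7 → F2 → Y6 → M9 → C1 → 00 costs 77.
Optimal: 00 → F2 → M7 → Y6 → M9 → C1 → P7 → 00 costs 69 (by enumerating all 360 distinct tours).
Excess = 77 − 69 = 8.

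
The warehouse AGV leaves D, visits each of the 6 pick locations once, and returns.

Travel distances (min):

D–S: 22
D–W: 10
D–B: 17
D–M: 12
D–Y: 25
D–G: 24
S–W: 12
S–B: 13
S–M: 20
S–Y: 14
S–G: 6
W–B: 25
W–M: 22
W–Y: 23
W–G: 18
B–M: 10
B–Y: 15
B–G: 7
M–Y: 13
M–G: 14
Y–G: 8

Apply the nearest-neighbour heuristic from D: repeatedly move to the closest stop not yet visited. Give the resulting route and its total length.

D → [W:10 / M:12 / B:17 / S:22 / G:24 / Y:25] → W (10)
W → [S:12 / G:18 / M:22 / Y:23 / B:25] → S (12)
S → [G:6 / B:13 / Y:14 / M:20] → G (6)
G → [B:7 / Y:8 / M:14] → B (7)
B → [M:10 / Y:15] → M (10)
M → [Y:13] → Y (13)
Return Y→D: 25.
Total = 10 + 12 + 6 + 7 + 10 + 13 + 25 = 83.

Total distance 83 min via the nearest-neighbour route D → W → S → G → B → M → Y → D.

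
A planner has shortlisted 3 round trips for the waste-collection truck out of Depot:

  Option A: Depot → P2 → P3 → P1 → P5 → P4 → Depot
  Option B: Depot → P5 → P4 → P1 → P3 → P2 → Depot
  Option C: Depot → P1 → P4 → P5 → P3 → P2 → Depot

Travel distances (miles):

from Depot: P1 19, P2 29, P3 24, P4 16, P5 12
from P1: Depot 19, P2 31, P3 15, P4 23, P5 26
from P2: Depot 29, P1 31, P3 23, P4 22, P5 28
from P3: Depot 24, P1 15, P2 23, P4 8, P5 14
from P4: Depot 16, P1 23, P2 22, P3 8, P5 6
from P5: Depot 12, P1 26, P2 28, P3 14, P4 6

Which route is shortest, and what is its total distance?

Option A: 29 + 23 + 15 + 26 + 6 + 16 = 115
Option B: 12 + 6 + 23 + 15 + 23 + 29 = 108
Option C: 19 + 23 + 6 + 14 + 23 + 29 = 114

Shortest is Option B, total 108 miles.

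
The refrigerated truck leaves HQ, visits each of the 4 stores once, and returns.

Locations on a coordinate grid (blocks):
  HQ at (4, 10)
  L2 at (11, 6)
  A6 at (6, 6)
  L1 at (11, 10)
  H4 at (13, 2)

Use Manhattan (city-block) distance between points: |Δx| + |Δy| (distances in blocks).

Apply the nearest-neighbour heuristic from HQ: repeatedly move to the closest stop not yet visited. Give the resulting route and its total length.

From HQ: distances to unvisited — A6=6, L1=7, L2=11, H4=17. Nearest is A6 (6).
From A6: distances to unvisited — L2=5, L1=9, H4=11. Nearest is L2 (5).
From L2: distances to unvisited — L1=4, H4=6. Nearest is L1 (4).
From L1: distances to unvisited — H4=10. Nearest is H4 (10).
Return H4→HQ: 17.
Total = 6 + 5 + 4 + 10 + 17 = 42.

Nearest-neighbour total = 42 blocks; route HQ → A6 → L2 → L1 → H4 → HQ.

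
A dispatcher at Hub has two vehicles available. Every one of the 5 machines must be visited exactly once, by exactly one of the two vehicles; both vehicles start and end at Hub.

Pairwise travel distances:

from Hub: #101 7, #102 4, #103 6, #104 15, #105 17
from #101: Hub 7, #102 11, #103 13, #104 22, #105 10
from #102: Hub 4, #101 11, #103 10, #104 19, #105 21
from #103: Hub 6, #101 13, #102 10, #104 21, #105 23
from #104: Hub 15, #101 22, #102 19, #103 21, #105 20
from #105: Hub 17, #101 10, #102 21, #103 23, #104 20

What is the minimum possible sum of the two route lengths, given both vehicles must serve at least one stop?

There are 2^4 − 1 = 15 ways to divide the 5 stops into two non-empty groups. For each, the best each vehicle can do is its own shortest tour through its group:
  {#101} + {#102, #103, #104, #105}: 14 + 72 = 86
  {#102} + {#101, #103, #104, #105}: 8 + 64 = 72
  {#101, #102} + {#103, #104, #105}: 22 + 64 = 86
  {#103} + {#101, #102, #104, #105}: 12 + 60 = 72
  {#101, #103} + {#102, #104, #105}: 26 + 60 = 86
  {#102, #103} + {#101, #104, #105}: 20 + 52 = 72
  … (15 splits in total)
Best: vehicle 1 Hub → #102 → Hub = 8; vehicle 2 Hub → #101 → #105 → #104 → #103 → Hub = 64; combined 72.

Minimum combined distance: 72.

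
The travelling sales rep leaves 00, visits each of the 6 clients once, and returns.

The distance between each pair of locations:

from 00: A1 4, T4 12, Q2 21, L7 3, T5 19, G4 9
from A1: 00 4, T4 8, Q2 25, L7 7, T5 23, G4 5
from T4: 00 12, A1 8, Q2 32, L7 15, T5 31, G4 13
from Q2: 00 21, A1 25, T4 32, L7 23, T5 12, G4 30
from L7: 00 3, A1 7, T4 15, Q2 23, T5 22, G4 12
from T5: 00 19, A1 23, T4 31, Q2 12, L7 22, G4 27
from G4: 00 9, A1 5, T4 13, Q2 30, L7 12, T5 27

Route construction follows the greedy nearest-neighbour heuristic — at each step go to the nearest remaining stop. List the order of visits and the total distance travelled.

92 along 00 → L7 → A1 → G4 → T4 → T5 → Q2 → 00.

00 → [L7:3 / A1:4 / G4:9 / T4:12 / T5:19 / Q2:21] → L7 (3)
L7 → [A1:7 / G4:12 / T4:15 / T5:22 / Q2:23] → A1 (7)
A1 → [G4:5 / T4:8 / T5:23 / Q2:25] → G4 (5)
G4 → [T4:13 / T5:27 / Q2:30] → T4 (13)
T4 → [T5:31 / Q2:32] → T5 (31)
T5 → [Q2:12] → Q2 (12)
Return Q2→00: 21.
Total = 3 + 7 + 5 + 13 + 31 + 12 + 21 = 92.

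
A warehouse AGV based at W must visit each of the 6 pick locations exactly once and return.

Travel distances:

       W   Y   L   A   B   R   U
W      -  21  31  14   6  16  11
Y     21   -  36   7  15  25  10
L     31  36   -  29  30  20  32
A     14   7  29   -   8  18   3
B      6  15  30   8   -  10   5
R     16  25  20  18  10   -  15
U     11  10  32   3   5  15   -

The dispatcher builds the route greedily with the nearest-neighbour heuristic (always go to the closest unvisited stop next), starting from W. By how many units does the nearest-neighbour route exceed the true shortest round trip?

W: B=6, U=11, A=14, R=16, Y=21, L=31 ⇒ B
B: U=5, A=8, R=10, Y=15, L=30 ⇒ U
U: A=3, Y=10, R=15, L=32 ⇒ A
A: Y=7, R=18, L=29 ⇒ Y
Y: R=25, L=36 ⇒ R
R: L=20 ⇒ L
NN route W → B → U → A → Y → R → L → W costs 97.
Optimal: W → B → R → L → Y → A → U → W costs 93 (by enumerating all 360 distinct tours).
Excess = 97 − 93 = 4.

The nearest-neighbour route is 4 longer than optimal.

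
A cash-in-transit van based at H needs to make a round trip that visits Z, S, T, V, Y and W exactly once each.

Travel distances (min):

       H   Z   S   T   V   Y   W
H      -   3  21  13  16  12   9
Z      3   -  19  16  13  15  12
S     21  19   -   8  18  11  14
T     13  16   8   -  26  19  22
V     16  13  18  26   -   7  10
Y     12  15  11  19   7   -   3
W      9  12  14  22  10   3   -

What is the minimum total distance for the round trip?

H-Z-S-T-V-Y-W-H: 3+19+8+26+7+3+9 = 75
H-Z-S-T-V-W-Y-H: 3+19+8+26+10+3+12 = 81
H-Z-S-T-Y-V-W-H: 3+19+8+19+7+10+9 = 75
H-Z-S-T-Y-W-V-H: 3+19+8+19+3+10+16 = 78
H-Z-S-T-W-V-Y-H: 3+19+8+22+10+7+12 = 81
H-Z-S-T-W-Y-V-H: 3+19+8+22+3+7+16 = 78
H-Z-S-V-T-Y-W-H: 3+19+18+26+19+3+9 = 97
H-Z-S-V-T-W-Y-H: 3+19+18+26+22+3+12 = 103
… (352 more)
H-Z-V-Y-W-S-T-H: 3+13+7+3+14+8+13 = 61  ← best
The minimum is 61.
One optimal route: H → Z → V → Y → W → S → T → H (or its reverse).

Shortest round trip = 61 min.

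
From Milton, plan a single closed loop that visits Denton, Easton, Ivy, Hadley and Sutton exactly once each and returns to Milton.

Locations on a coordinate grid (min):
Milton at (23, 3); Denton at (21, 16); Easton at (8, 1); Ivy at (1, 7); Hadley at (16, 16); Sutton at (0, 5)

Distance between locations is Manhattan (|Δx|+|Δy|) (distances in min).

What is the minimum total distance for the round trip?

There are 60 distinct closed tours to check (reversals are equivalent).
Milton-Denton-Easton-Ivy-Hadley-Sutton-Milton: 15+28+13+24+27+25 = 132
Milton-Denton-Easton-Ivy-Sutton-Hadley-Milton: 15+28+13+3+27+20 = 106
Milton-Denton-Easton-Hadley-Ivy-Sutton-Milton: 15+28+23+24+3+25 = 118
Milton-Denton-Easton-Hadley-Sutton-Ivy-Milton: 15+28+23+27+3+26 = 122
Milton-Denton-Easton-Sutton-Ivy-Hadley-Milton: 15+28+12+3+24+20 = 102
Milton-Denton-Easton-Sutton-Hadley-Ivy-Milton: 15+28+12+27+24+26 = 132
Milton-Denton-Ivy-Easton-Hadley-Sutton-Milton: 15+29+13+23+27+25 = 132
Milton-Denton-Ivy-Easton-Sutton-Hadley-Milton: 15+29+13+12+27+20 = 116
Milton-Denton-Ivy-Hadley-Easton-Sutton-Milton: 15+29+24+23+12+25 = 128
Milton-Denton-Ivy-Hadley-Sutton-Easton-Milton: 15+29+24+27+12+17 = 124
Milton-Denton-Ivy-Sutton-Easton-Hadley-Milton: 15+29+3+12+23+20 = 102
Milton-Denton-Ivy-Sutton-Hadley-Easton-Milton: 15+29+3+27+23+17 = 114
Milton-Denton-Hadley-Easton-Ivy-Sutton-Milton: 15+5+23+13+3+25 = 84
Milton-Denton-Hadley-Easton-Sutton-Ivy-Milton: 15+5+23+12+3+26 = 84
… (46 more)
Milton-Denton-Hadley-Ivy-Sutton-Easton-Milton: 15+5+24+3+12+17 = 76  ← best
The minimum is 76.
One optimal route: Milton → Denton → Hadley → Ivy → Sutton → Easton → Milton (or its reverse).

Shortest round trip = 76 min.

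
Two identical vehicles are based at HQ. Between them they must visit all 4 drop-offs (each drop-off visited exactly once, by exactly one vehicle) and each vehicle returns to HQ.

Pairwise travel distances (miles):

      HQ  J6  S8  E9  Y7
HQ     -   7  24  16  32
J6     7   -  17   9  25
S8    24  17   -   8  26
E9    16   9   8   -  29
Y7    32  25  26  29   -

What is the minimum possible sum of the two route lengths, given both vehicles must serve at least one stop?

There are 2^3 − 1 = 7 ways to divide the 4 stops into two non-empty groups. For each, the best each vehicle can do is its own shortest tour through its group:
  {J6} + {S8, E9, Y7}: 14 + 82 = 96
  {S8} + {J6, E9, Y7}: 48 + 77 = 125
  {J6, S8} + {E9, Y7}: 48 + 77 = 125
  {E9} + {J6, S8, Y7}: 32 + 82 = 114
  {J6, E9} + {S8, Y7}: 32 + 82 = 114
  {S8, E9} + {J6, Y7}: 48 + 64 = 112
  … (7 splits in total)
Best: vehicle 1 HQ → J6 → HQ = 14; vehicle 2 HQ → E9 → S8 → Y7 → HQ = 82; combined 96.

96 miles — the smallest possible combined total.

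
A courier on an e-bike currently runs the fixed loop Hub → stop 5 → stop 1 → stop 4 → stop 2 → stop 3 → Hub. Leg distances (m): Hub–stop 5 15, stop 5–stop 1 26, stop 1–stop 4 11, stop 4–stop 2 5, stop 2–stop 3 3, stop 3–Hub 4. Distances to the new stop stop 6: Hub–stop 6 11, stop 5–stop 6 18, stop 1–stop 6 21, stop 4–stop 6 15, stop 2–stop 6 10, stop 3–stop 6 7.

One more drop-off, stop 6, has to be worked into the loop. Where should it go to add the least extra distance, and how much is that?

Insertion cost between consecutive stops i–j is d(i,stop 6) + d(stop 6,j) − d(i,j):
  between Hub and stop 5: 11 + 18 − 15 = 14
  between stop 5 and stop 1: 18 + 21 − 26 = 13
  between stop 1 and stop 4: 21 + 15 − 11 = 25
  between stop 4 and stop 2: 15 + 10 − 5 = 20
  between stop 2 and stop 3: 10 + 7 − 3 = 14
  between stop 3 and Hub: 7 + 11 − 4 = 14
Cheapest insertion is between stop 5 and stop 1, adding 13.
New total = 64 + 13 = 77.

+13 m — insert stop 6 between stop 5 and stop 1.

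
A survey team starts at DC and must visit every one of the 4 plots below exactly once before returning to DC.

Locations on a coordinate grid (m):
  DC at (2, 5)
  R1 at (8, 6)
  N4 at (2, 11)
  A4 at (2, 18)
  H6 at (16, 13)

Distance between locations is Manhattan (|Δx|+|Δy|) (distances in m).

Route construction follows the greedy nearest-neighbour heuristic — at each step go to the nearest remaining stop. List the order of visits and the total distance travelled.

Total distance 68 m via the nearest-neighbour route DC → N4 → A4 → R1 → H6 → DC.

DC → [N4:6 / R1:7 / A4:13 / H6:22] → N4 (6)
N4 → [A4:7 / R1:11 / H6:16] → A4 (7)
A4 → [R1:18 / H6:19] → R1 (18)
R1 → [H6:15] → H6 (15)
Return H6→DC: 22.
Total = 6 + 7 + 18 + 15 + 22 = 68.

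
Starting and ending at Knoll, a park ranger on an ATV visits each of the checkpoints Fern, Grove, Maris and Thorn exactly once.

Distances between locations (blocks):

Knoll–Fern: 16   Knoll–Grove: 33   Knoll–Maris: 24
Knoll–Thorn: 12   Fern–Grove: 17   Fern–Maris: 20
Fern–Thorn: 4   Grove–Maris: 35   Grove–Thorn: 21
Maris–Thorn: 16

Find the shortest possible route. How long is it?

There are 12 distinct closed tours to check (reversals are equivalent).
Knoll-Fern-Grove-Maris-Thorn-Knoll: 16+17+35+16+12 = 96
Knoll-Fern-Grove-Thorn-Maris-Knoll: 16+17+21+16+24 = 94
Knoll-Fern-Maris-Grove-Thorn-Knoll: 16+20+35+21+12 = 104
Knoll-Fern-Maris-Thorn-Grove-Knoll: 16+20+16+21+33 = 106
Knoll-Fern-Thorn-Grove-Maris-Knoll: 16+4+21+35+24 = 100
Knoll-Fern-Thorn-Maris-Grove-Knoll: 16+4+16+35+33 = 104
Knoll-Grove-Fern-Maris-Thorn-Knoll: 33+17+20+16+12 = 98
Knoll-Grove-Fern-Thorn-Maris-Knoll: 33+17+4+16+24 = 94
Knoll-Grove-Maris-Fern-Thorn-Knoll: 33+35+20+4+12 = 104
Knoll-Grove-Thorn-Fern-Maris-Knoll: 33+21+4+20+24 = 102
Knoll-Maris-Fern-Grove-Thorn-Knoll: 24+20+17+21+12 = 94
Knoll-Maris-Grove-Fern-Thorn-Knoll: 24+35+17+4+12 = 92
The minimum is 92.
One optimal route: Knoll → Maris → Grove → Fern → Thorn → Knoll (or its reverse).

Minimum total distance: 92 blocks.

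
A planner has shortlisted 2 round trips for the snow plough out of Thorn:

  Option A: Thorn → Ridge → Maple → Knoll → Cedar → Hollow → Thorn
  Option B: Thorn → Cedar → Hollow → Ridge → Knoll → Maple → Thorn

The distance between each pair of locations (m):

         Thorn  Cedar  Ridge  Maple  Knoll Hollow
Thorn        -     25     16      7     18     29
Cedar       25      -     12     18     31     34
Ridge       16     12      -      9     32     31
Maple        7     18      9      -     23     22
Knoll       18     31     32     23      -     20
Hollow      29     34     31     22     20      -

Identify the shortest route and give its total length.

Option A: 16 + 9 + 23 + 31 + 34 + 29 = 142
Option B: 25 + 34 + 31 + 32 + 23 + 7 = 152

Shortest is Option A, total 142 m.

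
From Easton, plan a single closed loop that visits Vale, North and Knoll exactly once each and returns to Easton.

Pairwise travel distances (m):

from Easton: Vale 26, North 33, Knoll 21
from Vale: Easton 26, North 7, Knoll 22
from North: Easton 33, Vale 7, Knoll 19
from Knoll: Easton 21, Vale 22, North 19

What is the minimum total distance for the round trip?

There are 3 distinct closed tours to check (reversals are equivalent).
Easton-Vale-North-Knoll-Easton: 26+7+19+21 = 73
Easton-Vale-Knoll-North-Easton: 26+22+19+33 = 100
Easton-North-Vale-Knoll-Easton: 33+7+22+21 = 83
The minimum is 73.
One optimal route: Easton → Vale → North → Knoll → Easton (or its reverse).

73 m — the shortest possible round trip.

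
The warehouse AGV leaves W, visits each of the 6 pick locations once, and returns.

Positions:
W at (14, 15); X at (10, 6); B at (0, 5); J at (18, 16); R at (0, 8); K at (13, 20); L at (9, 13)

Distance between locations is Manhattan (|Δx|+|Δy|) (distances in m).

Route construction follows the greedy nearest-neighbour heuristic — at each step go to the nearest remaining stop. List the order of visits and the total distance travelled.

W → [J:5 / K:6 / L:7 / X:13 / R:21 / B:24] → J (5)
J → [K:9 / L:12 / X:18 / R:26 / B:29] → K (9)
K → [L:11 / X:17 / R:25 / B:28] → L (11)
L → [X:8 / R:14 / B:17] → X (8)
X → [B:11 / R:12] → B (11)
B → [R:3] → R (3)
Return R→W: 21.
Total = 5 + 9 + 11 + 8 + 11 + 3 + 21 = 68.

Total distance 68 m via the nearest-neighbour route W → J → K → L → X → B → R → W.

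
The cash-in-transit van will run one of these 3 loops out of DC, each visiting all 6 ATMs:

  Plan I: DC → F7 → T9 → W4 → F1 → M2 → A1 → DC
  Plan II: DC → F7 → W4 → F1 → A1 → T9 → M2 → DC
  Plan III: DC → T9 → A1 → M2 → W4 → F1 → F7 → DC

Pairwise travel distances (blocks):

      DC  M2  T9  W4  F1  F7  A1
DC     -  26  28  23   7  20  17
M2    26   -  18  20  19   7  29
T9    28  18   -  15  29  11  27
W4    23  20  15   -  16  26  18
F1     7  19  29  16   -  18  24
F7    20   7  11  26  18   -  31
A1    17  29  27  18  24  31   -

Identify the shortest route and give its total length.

127 blocks — Plan I is the shortest.

Plan I: 20 + 11 + 15 + 16 + 19 + 29 + 17 = 127
Plan II: 20 + 26 + 16 + 24 + 27 + 18 + 26 = 157
Plan III: 28 + 27 + 29 + 20 + 16 + 18 + 20 = 158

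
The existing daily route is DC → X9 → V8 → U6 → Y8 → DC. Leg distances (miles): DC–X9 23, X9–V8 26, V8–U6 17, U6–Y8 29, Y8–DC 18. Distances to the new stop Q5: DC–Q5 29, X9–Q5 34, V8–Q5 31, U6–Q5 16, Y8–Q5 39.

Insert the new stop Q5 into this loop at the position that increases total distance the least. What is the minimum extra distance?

+26 miles — insert Q5 between U6 and Y8.

Insertion cost between consecutive stops i–j is d(i,Q5) + d(Q5,j) − d(i,j):
  between DC and X9: 29 + 34 − 23 = 40
  between X9 and V8: 34 + 31 − 26 = 39
  between V8 and U6: 31 + 16 − 17 = 30
  between U6 and Y8: 16 + 39 − 29 = 26
  between Y8 and DC: 39 + 29 − 18 = 50
Cheapest insertion is between U6 and Y8, adding 26.
New total = 113 + 26 = 139.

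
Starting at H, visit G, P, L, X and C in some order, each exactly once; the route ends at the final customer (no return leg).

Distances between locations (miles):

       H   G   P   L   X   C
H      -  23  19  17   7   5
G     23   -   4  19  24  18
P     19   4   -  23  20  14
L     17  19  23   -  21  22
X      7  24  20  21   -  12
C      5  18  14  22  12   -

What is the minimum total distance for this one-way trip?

Shortest open route: 56 miles.

There are 5! = 120 possible orderings.
H → G → P → L → X → C: 23+4+23+21+12 = 83
H → G → P → L → C → X: 23+4+23+22+12 = 84
H → G → P → X → L → C: 23+4+20+21+22 = 90
H → G → P → X → C → L: 23+4+20+12+22 = 81
H → G → P → C → L → X: 23+4+14+22+21 = 84
H → G → P → C → X → L: 23+4+14+12+21 = 74
H → G → L → P → X → C: 23+19+23+20+12 = 97
H → G → L → P → C → X: 23+19+23+14+12 = 91
H → G → L → X → P → C: 23+19+21+20+14 = 97
H → G → L → X → C → P: 23+19+21+12+14 = 89
H → G → L → C → P → X: 23+19+22+14+20 = 98
H → G → L → C → X → P: 23+19+22+12+20 = 96
H → G → X → P → L → C: 23+24+20+23+22 = 112
H → G → X → P → C → L: 23+24+20+14+22 = 103
… (106 more)
H → X → C → P → G → L: 7+12+14+4+19 = 56  ← best
The minimum is 56.
One shortest path: H → X → C → P → G → L.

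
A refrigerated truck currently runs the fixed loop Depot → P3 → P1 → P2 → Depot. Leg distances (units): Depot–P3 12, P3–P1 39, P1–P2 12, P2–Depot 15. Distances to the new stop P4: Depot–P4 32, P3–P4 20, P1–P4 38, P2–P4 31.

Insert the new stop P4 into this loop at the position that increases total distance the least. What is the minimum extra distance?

Adding 19 by placing P4 on the P3–P1 leg.

Insertion cost between consecutive stops i–j is d(i,P4) + d(P4,j) − d(i,j):
  between Depot and P3: 32 + 20 − 12 = 40
  between P3 and P1: 20 + 38 − 39 = 19
  between P1 and P2: 38 + 31 − 12 = 57
  between P2 and Depot: 31 + 32 − 15 = 48
Cheapest insertion is between P3 and P1, adding 19.
New total = 78 + 19 = 97.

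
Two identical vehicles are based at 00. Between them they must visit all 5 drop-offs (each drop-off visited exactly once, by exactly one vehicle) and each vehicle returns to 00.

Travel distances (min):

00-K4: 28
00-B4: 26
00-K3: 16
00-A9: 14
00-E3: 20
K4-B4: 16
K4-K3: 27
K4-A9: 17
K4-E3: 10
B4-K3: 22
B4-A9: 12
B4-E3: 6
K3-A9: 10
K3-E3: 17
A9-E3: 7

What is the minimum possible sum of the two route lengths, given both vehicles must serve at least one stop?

Check every non-empty split of the stops between the two vehicles; for each half take its own optimal tour:
  {K4} + {B4, K3, A9, E3}: 56 + 64 = 120
  {B4} + {K4, K3, A9, E3}: 52 + 71 = 123
  {K4, B4} + {K3, A9, E3}: 70 + 53 = 123
  {K3} + {K4, B4, A9, E3}: 32 + 70 = 102
  {K4, K3} + {B4, A9, E3}: 71 + 52 = 123
  {B4, K3} + {K4, A9, E3}: 64 + 59 = 123
  … (15 splits in total)
Best: vehicle 1 00 → K3 → 00 = 32; vehicle 2 00 → K4 → E3 → B4 → A9 → 00 = 70; combined 102.

102 min — the smallest possible combined total.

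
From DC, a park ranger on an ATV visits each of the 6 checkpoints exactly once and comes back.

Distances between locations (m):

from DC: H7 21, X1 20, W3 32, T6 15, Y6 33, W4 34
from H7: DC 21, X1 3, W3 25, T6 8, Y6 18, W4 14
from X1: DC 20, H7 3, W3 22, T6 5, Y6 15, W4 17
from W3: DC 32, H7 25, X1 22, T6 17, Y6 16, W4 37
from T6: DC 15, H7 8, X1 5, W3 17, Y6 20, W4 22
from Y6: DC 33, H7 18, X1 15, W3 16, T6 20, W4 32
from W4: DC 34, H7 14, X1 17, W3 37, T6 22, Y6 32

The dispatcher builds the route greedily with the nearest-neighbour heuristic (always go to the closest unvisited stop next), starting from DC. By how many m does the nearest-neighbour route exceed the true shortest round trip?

The nearest-neighbour route is 3 m longer than optimal.

DC: T6=15, X1=20, H7=21, W3=32, Y6=33, W4=34 ⇒ T6
T6: X1=5, H7=8, W3=17, Y6=20, W4=22 ⇒ X1
X1: H7=3, Y6=15, W4=17, W3=22 ⇒ H7
H7: W4=14, Y6=18, W3=25 ⇒ W4
W4: Y6=32, W3=37 ⇒ Y6
Y6: W3=16 ⇒ W3
NN route DC → T6 → X1 → H7 → W4 → Y6 → W3 → DC costs 117.
Optimal: DC → T6 → W3 → Y6 → X1 → H7 → W4 → DC costs 114 (by enumerating all 360 distinct tours).
Excess = 117 − 114 = 3.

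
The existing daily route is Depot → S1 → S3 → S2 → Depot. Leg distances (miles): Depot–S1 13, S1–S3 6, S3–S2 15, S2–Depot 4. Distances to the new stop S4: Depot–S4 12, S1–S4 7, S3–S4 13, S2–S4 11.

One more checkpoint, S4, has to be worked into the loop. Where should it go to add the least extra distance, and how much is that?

Minimum extra distance: 6 miles, inserting S4 between Depot and S1.

Insertion cost between consecutive stops i–j is d(i,S4) + d(S4,j) − d(i,j):
  between Depot and S1: 12 + 7 − 13 = 6
  between S1 and S3: 7 + 13 − 6 = 14
  between S3 and S2: 13 + 11 − 15 = 9
  between S2 and Depot: 11 + 12 − 4 = 19
Cheapest insertion is between Depot and S1, adding 6.
New total = 38 + 6 = 44.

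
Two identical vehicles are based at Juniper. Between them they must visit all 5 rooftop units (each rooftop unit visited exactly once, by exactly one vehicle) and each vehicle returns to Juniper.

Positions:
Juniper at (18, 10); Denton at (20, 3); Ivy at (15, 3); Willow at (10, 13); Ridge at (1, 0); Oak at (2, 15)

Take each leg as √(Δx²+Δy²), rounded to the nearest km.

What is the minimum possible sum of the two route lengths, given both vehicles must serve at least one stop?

Minimum combined distance: 68 km.

Check every non-empty split of the stops between the two vehicles; for each half take its own optimal tour:
  {Denton} + {Ivy, Willow, Ridge, Oak}: 14 + 54 = 68
  {Ivy} + {Denton, Willow, Ridge, Oak}: 16 + 58 = 74
  {Denton, Ivy} + {Willow, Ridge, Oak}: 20 + 52 = 72
  {Willow} + {Denton, Ivy, Ridge, Oak}: 18 + 58 = 76
  {Denton, Willow} + {Ivy, Ridge, Oak}: 30 + 54 = 84
  {Ivy, Willow} + {Denton, Ridge, Oak}: 28 + 58 = 86
  … (15 splits in total)
Best: vehicle 1 Juniper → Denton → Juniper = 14; vehicle 2 Juniper → Ivy → Ridge → Oak → Willow → Juniper = 54; combined 68.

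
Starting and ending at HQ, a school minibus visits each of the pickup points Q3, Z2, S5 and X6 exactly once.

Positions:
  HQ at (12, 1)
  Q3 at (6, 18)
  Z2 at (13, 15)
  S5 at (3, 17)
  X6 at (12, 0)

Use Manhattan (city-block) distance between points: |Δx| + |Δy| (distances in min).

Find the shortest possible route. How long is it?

Shortest round trip = 56 min.

With 4 stops there are 4!/2 = 12 distinct round trips (a route and its reverse cost the same).
HQ - Q3 - Z2 - S5 - X6 - HQ: 23+10+12+26+1 = 72
HQ - Q3 - Z2 - X6 - S5 - HQ: 23+10+16+26+25 = 100
HQ - Q3 - S5 - Z2 - X6 - HQ: 23+4+12+16+1 = 56
HQ - Q3 - S5 - X6 - Z2 - HQ: 23+4+26+16+15 = 84
HQ - Q3 - X6 - Z2 - S5 - HQ: 23+24+16+12+25 = 100
HQ - Q3 - X6 - S5 - Z2 - HQ: 23+24+26+12+15 = 100
HQ - Z2 - Q3 - S5 - X6 - HQ: 15+10+4+26+1 = 56
HQ - Z2 - Q3 - X6 - S5 - HQ: 15+10+24+26+25 = 100
HQ - Z2 - S5 - Q3 - X6 - HQ: 15+12+4+24+1 = 56
HQ - Z2 - X6 - Q3 - S5 - HQ: 15+16+24+4+25 = 84
HQ - S5 - Q3 - Z2 - X6 - HQ: 25+4+10+16+1 = 56
HQ - S5 - Z2 - Q3 - X6 - HQ: 25+12+10+24+1 = 72
The minimum is 56.
One optimal route: HQ → Q3 → S5 → Z2 → X6 → HQ (or its reverse).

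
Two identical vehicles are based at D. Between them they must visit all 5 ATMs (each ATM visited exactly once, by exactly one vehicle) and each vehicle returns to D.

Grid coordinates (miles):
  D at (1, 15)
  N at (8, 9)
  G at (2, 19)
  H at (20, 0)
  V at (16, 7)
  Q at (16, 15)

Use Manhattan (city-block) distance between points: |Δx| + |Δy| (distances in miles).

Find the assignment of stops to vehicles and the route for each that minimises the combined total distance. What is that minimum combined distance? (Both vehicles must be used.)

Minimum combined distance: 78 miles.

Try each way of splitting the stops between the two vehicles (each non-empty) and, for each split, find the best tour for each vehicle:
  {N} + {G, H, V, Q}: 26 + 76 = 102
  {G} + {N, H, V, Q}: 10 + 68 = 78
  {N, G} + {H, V, Q}: 34 + 68 = 102
  {H} + {N, G, V, Q}: 68 + 54 = 122
  {N, H} + {G, V, Q}: 68 + 54 = 122
  {G, H} + {N, V, Q}: 76 + 46 = 122
  … (15 splits in total)
Best: vehicle 1 D → G → D = 10; vehicle 2 D → N → H → V → Q → D = 68; combined 78.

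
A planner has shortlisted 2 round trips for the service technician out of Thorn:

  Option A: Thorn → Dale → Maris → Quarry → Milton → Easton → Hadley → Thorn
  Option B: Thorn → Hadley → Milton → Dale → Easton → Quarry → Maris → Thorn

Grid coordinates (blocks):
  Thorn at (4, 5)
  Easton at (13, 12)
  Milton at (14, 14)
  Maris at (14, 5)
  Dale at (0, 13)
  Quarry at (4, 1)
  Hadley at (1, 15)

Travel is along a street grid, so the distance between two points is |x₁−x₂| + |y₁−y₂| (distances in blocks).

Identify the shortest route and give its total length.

100 blocks — Option B is the shortest.

Option A: 12 + 22 + 14 + 23 + 3 + 15 + 13 = 102
Option B: 13 + 14 + 15 + 14 + 20 + 14 + 10 = 100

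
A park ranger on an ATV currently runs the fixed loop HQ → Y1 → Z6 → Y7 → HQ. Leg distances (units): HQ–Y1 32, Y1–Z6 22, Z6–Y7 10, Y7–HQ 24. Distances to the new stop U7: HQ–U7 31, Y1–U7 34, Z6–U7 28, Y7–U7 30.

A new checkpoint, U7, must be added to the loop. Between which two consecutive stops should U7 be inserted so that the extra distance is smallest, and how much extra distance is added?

+33 — insert U7 between HQ and Y1.

Insertion cost between consecutive stops i–j is d(i,U7) + d(U7,j) − d(i,j):
  between HQ and Y1: 31 + 34 − 32 = 33
  between Y1 and Z6: 34 + 28 − 22 = 40
  between Z6 and Y7: 28 + 30 − 10 = 48
  between Y7 and HQ: 30 + 31 − 24 = 37
Cheapest insertion is between HQ and Y1, adding 33.
New total = 88 + 33 = 121.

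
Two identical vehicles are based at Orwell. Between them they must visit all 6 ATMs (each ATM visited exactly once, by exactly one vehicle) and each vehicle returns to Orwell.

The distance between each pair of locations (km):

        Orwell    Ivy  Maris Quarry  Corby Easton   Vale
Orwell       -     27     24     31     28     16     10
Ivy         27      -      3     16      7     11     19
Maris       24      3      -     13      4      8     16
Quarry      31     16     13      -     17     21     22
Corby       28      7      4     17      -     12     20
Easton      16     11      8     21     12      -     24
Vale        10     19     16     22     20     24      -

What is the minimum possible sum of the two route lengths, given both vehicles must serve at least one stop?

102 km — the smallest possible combined total.

Check every non-empty split of the stops between the two vehicles; for each half take its own optimal tour:
  {Ivy} + {Maris, Quarry, Corby, Easton, Vale}: 54 + 77 = 131
  {Maris} + {Ivy, Quarry, Corby, Easton, Vale}: 48 + 83 = 131
  {Ivy, Maris} + {Quarry, Corby, Easton, Vale}: 54 + 77 = 131
  {Quarry} + {Ivy, Maris, Corby, Easton, Vale}: 62 + 64 = 126
  {Ivy, Quarry} + {Maris, Corby, Easton, Vale}: 74 + 58 = 132
  {Maris, Quarry} + {Ivy, Corby, Easton, Vale}: 68 + 64 = 132
  … (31 splits in total)
  {Ivy, Maris, Quarry, Corby, Easton} + {Vale}: 82 + 20 = 102  ← best
Best: vehicle 1 Orwell → Quarry → Ivy → Maris → Corby → Easton → Orwell = 82; vehicle 2 Orwell → Vale → Orwell = 20; combined 102.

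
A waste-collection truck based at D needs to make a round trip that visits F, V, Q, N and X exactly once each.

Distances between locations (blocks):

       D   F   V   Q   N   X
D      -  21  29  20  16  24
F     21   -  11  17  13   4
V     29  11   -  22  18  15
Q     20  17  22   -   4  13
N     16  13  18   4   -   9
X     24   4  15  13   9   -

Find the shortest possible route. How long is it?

77 blocks — the shortest possible round trip.

D→F→V→Q→N→X→D: 21+11+22+4+9+24 = 91
D→F→V→Q→X→N→D: 21+11+22+13+9+16 = 92
D→F→V→N→Q→X→D: 21+11+18+4+13+24 = 91
D→F→V→N→X→Q→D: 21+11+18+9+13+20 = 92
D→F→V→X→Q→N→D: 21+11+15+13+4+16 = 80
D→F→V→X→N→Q→D: 21+11+15+9+4+20 = 80
D→F→Q→V→N→X→D: 21+17+22+18+9+24 = 111
D→F→Q→V→X→N→D: 21+17+22+15+9+16 = 100
D→F→Q→N→V→X→D: 21+17+4+18+15+24 = 99
D→F→Q→N→X→V→D: 21+17+4+9+15+29 = 95
D→F→Q→X→V→N→D: 21+17+13+15+18+16 = 100
D→F→Q→X→N→V→D: 21+17+13+9+18+29 = 107
D→F→N→V→Q→X→D: 21+13+18+22+13+24 = 111
D→F→N→V→X→Q→D: 21+13+18+15+13+20 = 100
… (46 more)
D→V→F→X→Q→N→D: 29+11+4+13+4+16 = 77  ← best
The minimum is 77.
One optimal route: D → V → F → X → Q → N → D (or its reverse).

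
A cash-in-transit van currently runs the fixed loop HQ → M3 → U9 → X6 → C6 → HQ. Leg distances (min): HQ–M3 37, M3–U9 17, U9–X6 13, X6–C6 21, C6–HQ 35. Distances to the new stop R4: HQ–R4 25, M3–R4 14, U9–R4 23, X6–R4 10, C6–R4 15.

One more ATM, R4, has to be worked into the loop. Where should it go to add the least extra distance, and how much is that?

Insertion cost between consecutive stops i–j is d(i,R4) + d(R4,j) − d(i,j):
  between HQ and M3: 25 + 14 − 37 = 2
  between M3 and U9: 14 + 23 − 17 = 20
  between U9 and X6: 23 + 10 − 13 = 20
  between X6 and C6: 10 + 15 − 21 = 4
  between C6 and HQ: 15 + 25 − 35 = 5
Cheapest insertion is between HQ and M3, adding 2.
New total = 123 + 2 = 125.

+2 min — insert R4 between HQ and M3.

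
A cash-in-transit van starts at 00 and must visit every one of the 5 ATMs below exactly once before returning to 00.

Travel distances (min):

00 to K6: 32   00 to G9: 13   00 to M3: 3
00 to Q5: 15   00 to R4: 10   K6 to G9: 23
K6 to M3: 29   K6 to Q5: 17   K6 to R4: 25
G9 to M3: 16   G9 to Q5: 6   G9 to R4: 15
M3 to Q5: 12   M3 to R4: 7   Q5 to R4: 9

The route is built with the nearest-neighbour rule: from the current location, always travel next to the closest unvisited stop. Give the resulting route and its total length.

00 → [M3:3 / R4:10 / G9:13 / Q5:15 / K6:32] → M3 (3)
M3 → [R4:7 / Q5:12 / G9:16 / K6:29] → R4 (7)
R4 → [Q5:9 / G9:15 / K6:25] → Q5 (9)
Q5 → [G9:6 / K6:17] → G9 (6)
G9 → [K6:23] → K6 (23)
Return K6→00: 32.
Total = 3 + 7 + 9 + 6 + 23 + 32 = 80.

Total distance 80 min via the nearest-neighbour route 00 → M3 → R4 → Q5 → G9 → K6 → 00.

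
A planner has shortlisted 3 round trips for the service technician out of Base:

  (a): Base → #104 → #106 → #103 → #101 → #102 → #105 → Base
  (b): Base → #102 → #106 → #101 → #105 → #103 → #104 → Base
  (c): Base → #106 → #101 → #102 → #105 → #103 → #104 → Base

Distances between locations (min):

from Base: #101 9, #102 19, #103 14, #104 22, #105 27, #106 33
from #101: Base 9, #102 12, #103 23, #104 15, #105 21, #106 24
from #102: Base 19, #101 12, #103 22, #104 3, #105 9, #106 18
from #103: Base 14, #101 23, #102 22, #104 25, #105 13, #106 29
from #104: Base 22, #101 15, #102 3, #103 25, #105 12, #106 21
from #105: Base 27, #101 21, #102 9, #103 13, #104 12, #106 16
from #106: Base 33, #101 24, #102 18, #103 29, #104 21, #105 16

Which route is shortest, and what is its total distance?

(a): 22 + 21 + 29 + 23 + 12 + 9 + 27 = 143
(b): 19 + 18 + 24 + 21 + 13 + 25 + 22 = 142
(c): 33 + 24 + 12 + 9 + 13 + 25 + 22 = 138

138 min — (c) is the shortest.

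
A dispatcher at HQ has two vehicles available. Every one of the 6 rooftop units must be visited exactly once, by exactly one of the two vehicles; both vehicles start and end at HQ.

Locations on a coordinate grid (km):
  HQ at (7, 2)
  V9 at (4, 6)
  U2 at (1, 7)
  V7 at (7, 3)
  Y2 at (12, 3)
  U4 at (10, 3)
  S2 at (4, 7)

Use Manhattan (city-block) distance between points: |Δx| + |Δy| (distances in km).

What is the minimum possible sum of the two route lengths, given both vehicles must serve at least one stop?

Try each way of splitting the stops between the two vehicles (each non-empty) and, for each split, find the best tour for each vehicle:
  {V9} + {U2, V7, Y2, U4, S2}: 14 + 32 = 46
  {U2} + {V9, V7, Y2, U4, S2}: 22 + 26 = 48
  {V9, U2} + {V7, Y2, U4, S2}: 22 + 26 = 48
  {V7} + {V9, U2, Y2, U4, S2}: 2 + 32 = 34
  {V9, V7} + {U2, Y2, U4, S2}: 14 + 32 = 46
  {U2, V7} + {V9, Y2, U4, S2}: 22 + 26 = 48
  … (31 splits in total)
Best: vehicle 1 HQ → V7 → HQ = 2; vehicle 2 HQ → V9 → U2 → S2 → Y2 → U4 → HQ = 32; combined 34.

34 km — the smallest possible combined total.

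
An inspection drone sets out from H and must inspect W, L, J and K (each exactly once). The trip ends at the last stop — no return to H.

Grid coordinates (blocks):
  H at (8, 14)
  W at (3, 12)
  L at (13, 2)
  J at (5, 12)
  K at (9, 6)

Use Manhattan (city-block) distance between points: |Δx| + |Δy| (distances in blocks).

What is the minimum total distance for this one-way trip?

There are 4! = 24 possible orderings.
H - W - L - J - K: 7+20+18+10 = 55
H - W - L - K - J: 7+20+8+10 = 45
H - W - J - L - K: 7+2+18+8 = 35
H - W - J - K - L: 7+2+10+8 = 27
H - W - K - L - J: 7+12+8+18 = 45
H - W - K - J - L: 7+12+10+18 = 47
H - L - W - J - K: 17+20+2+10 = 49
H - L - W - K - J: 17+20+12+10 = 59
H - L - J - W - K: 17+18+2+12 = 49
H - L - J - K - W: 17+18+10+12 = 57
H - L - K - W - J: 17+8+12+2 = 39
H - L - K - J - W: 17+8+10+2 = 37
H - J - W - L - K: 5+2+20+8 = 35
H - J - W - K - L: 5+2+12+8 = 27
… (10 more)
The minimum is 27.
One shortest path: H → W → J → K → L.

Shortest open route: 27 blocks.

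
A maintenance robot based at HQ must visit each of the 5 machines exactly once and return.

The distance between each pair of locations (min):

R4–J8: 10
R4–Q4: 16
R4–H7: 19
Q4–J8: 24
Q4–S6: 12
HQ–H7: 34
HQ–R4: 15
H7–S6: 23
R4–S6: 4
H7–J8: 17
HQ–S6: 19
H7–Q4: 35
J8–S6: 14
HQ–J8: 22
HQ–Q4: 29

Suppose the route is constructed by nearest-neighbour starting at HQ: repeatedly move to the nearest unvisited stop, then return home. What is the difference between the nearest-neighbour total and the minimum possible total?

The nearest-neighbour route is 3 min longer than optimal.

From HQ: R4=15, S6=19, J8=22, Q4=29, H7=34 → choose R4 (15).
From R4: S6=4, J8=10, Q4=16, H7=19 → choose S6 (4).
From S6: Q4=12, J8=14, H7=23 → choose Q4 (12).
From Q4: J8=24, H7=35 → choose J8 (24).
From J8: H7=17 → choose H7 (17).
NN route HQ → R4 → S6 → Q4 → J8 → H7 → HQ costs 106.
Optimal: HQ → Q4 → S6 → R4 → H7 → J8 → HQ costs 103 (by enumerating all 60 distinct tours).
Excess = 106 − 103 = 3.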